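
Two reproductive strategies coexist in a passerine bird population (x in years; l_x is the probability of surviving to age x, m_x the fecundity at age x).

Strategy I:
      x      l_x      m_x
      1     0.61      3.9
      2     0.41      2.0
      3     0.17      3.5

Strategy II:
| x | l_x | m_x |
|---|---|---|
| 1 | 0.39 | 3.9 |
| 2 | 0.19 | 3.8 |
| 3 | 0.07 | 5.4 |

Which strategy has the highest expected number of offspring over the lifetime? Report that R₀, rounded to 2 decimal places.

3.79

Strategy I: R₀ = 0.61×3.9 + 0.41×2.0 + 0.17×3.5 = 3.7940
Strategy II: R₀ = 0.39×3.9 + 0.19×3.8 + 0.07×5.4 = 2.6210
Highest R₀: strategy I with 3.7940.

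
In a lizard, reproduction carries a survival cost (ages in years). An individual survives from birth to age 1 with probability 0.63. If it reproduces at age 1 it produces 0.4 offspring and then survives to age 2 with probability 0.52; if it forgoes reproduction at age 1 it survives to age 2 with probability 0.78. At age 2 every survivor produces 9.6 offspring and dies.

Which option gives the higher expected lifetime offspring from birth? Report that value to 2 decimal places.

breed at age 1: R₀ = 0.63 × (0.4 + 0.52 × 9.6) = 0.63 × 5.3920 = 3.3970
delay to age 2: R₀ = 0.63 × (0.78 × 9.6) = 0.63 × 7.4880 = 4.7174
Higher: delay to age 2 (4.7174).

4.72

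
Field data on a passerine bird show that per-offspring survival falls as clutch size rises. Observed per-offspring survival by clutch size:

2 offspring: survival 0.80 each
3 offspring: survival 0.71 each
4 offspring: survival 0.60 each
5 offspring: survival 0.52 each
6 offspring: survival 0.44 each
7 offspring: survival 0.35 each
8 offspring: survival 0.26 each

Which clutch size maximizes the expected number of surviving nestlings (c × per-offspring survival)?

Expected surviving nestlings = c × s(c):
  c=2: 2 × 0.80 = 1.600
  c=3: 3 × 0.71 = 2.130
  c=4: 4 × 0.60 = 2.400
  c=5: 5 × 0.52 = 2.600
  c=6: 6 × 0.44 = 2.640
  c=7: 7 × 0.35 = 2.450
  c=8: 8 × 0.26 = 2.080
Maximum at c = 6 (2.640 surviving nestlings).

6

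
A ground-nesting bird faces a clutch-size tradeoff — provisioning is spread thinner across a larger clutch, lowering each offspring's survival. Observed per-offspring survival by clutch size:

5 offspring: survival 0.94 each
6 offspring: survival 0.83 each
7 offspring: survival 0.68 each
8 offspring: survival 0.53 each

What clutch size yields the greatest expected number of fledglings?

Expected fledglings = c × s(c):
  c=5: 5 × 0.94 = 4.700
  c=6: 6 × 0.83 = 4.980
  c=7: 7 × 0.68 = 4.760
  c=8: 8 × 0.53 = 4.240
Maximum at c = 6 (4.980 fledglings).

6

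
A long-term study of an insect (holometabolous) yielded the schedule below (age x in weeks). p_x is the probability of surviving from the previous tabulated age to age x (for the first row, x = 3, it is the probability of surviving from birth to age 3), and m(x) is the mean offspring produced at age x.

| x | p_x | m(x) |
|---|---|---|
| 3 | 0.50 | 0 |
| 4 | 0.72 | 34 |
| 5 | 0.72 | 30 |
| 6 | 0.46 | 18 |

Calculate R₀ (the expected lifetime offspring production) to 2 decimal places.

22.16

Survivorship from birth: l_x = p_3·p_4·…·p_x.
  l_3 = 0.50000
  l_4 = 0.36000
  l_5 = 0.25920
  l_6 = 0.11923
R₀ = Σ l_x m(x):
  age 3: 0.50000 × 0 = 0.0000
  age 4: 0.36000 × 34 = 12.2400
  age 5: 0.25920 × 30 = 7.7760
  age 6: 0.11923 × 18 = 2.1461
R₀ = 0.0000 + 12.2400 + 7.7760 + 2.1461 = 22.1621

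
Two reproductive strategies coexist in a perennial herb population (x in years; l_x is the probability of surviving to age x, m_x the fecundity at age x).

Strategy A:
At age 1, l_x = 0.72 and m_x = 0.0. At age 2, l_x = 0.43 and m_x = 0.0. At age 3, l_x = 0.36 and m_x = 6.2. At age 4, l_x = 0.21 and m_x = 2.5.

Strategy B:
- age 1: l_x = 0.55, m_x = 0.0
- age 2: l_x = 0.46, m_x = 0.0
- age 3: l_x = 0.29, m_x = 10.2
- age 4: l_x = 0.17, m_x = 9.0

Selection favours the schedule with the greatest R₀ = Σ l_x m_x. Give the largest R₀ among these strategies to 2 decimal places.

Strategy A: R₀ = 0.72×0.0 + 0.43×0.0 + 0.36×6.2 + 0.21×2.5 = 2.7570
Strategy B: R₀ = 0.55×0.0 + 0.46×0.0 + 0.29×10.2 + 0.17×9.0 = 4.4880
Highest R₀: strategy B with 4.4880.

4.49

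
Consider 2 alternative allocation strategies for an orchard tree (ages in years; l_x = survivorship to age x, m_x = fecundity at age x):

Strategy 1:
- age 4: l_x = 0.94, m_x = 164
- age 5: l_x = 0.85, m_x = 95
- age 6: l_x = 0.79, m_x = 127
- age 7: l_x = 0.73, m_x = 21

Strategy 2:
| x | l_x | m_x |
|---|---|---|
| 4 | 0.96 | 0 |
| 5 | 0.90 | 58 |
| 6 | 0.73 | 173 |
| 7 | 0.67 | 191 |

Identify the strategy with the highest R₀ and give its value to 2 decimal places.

Strategy 1: R₀ = 0.94×164 + 0.85×95 + 0.79×127 + 0.73×21 = 350.5700
Strategy 2: R₀ = 0.96×0 + 0.90×58 + 0.73×173 + 0.67×191 = 306.4600
Highest R₀: strategy 1 with 350.5700.

350.57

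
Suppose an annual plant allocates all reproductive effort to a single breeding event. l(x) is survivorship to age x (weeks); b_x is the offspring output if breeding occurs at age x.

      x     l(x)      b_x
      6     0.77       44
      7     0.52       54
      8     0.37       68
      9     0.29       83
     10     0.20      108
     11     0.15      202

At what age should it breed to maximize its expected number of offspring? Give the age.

Expected offspring if breeding at age x = l(x) × b_x:
  age 6: 0.77 × 44 = 33.880
  age 7: 0.52 × 54 = 28.080
  age 8: 0.37 × 68 = 25.160
  age 9: 0.29 × 83 = 24.070
  age 10: 0.20 × 108 = 21.600
  age 11: 0.15 × 202 = 30.300
Maximum at age 6 (33.880).

6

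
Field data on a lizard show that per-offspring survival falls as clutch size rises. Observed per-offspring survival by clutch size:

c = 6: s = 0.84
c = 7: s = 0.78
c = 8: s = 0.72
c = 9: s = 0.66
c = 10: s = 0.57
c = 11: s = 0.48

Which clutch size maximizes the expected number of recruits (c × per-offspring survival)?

Expected recruits = c × s(c):
  c=6: 6 × 0.84 = 5.040
  c=7: 7 × 0.78 = 5.460
  c=8: 8 × 0.72 = 5.760
  c=9: 9 × 0.66 = 5.940
  c=10: 10 × 0.57 = 5.700
  c=11: 11 × 0.48 = 5.280
Maximum at c = 9 (5.940 recruits).

9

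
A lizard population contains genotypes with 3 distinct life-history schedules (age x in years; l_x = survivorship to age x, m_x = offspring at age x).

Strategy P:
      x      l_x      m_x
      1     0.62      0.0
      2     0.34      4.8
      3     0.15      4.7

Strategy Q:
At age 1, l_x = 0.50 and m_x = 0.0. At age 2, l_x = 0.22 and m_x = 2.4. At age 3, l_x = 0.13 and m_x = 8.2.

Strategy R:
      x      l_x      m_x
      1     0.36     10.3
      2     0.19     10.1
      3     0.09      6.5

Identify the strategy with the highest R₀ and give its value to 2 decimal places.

6.21

Strategy P: R₀ = 0.62×0.0 + 0.34×4.8 + 0.15×4.7 = 2.3370
Strategy Q: R₀ = 0.50×0.0 + 0.22×2.4 + 0.13×8.2 = 1.5940
Strategy R: R₀ = 0.36×10.3 + 0.19×10.1 + 0.09×6.5 = 6.2120
Highest R₀: strategy R with 6.2120.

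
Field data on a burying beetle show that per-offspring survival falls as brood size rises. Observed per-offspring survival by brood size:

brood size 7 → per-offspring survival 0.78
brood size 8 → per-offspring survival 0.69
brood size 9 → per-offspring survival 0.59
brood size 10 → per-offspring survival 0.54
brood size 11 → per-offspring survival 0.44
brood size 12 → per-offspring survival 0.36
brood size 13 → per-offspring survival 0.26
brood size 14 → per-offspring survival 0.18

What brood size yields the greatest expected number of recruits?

8

Expected recruits = c × s(c):
  c=7: 7 × 0.78 = 5.460
  c=8: 8 × 0.69 = 5.520
  c=9: 9 × 0.59 = 5.310
  c=10: 10 × 0.54 = 5.400
  c=11: 11 × 0.44 = 4.840
  c=12: 12 × 0.36 = 4.320
  c=13: 13 × 0.26 = 3.380
  c=14: 14 × 0.18 = 2.520
Maximum at c = 8 (5.520 recruits).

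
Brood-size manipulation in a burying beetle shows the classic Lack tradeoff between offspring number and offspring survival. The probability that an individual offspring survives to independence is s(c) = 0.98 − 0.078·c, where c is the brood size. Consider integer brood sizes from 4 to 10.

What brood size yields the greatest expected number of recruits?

6

Expected recruits = c × s(c):
  c=4: 4 × 0.668 = 2.672
  c=5: 5 × 0.590 = 2.950
  c=6: 6 × 0.512 = 3.072
  c=7: 7 × 0.434 = 3.038
  c=8: 8 × 0.356 = 2.848
  c=9: 9 × 0.278 = 2.502
  c=10: 10 × 0.200 = 2.000
Maximum at c = 6 (3.072 recruits).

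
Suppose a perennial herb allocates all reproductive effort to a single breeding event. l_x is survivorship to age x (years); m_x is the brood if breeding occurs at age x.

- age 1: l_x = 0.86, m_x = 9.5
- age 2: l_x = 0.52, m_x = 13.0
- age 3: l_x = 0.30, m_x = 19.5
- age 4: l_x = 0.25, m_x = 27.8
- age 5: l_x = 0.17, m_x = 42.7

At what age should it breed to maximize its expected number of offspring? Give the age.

1

Expected offspring if breeding at age x = l_x × m_x:
  age 1: 0.86 × 9.5 = 8.170
  age 2: 0.52 × 13.0 = 6.760
  age 3: 0.30 × 19.5 = 5.850
  age 4: 0.25 × 27.8 = 6.950
  age 5: 0.17 × 42.7 = 7.259
Maximum at age 1 (8.170).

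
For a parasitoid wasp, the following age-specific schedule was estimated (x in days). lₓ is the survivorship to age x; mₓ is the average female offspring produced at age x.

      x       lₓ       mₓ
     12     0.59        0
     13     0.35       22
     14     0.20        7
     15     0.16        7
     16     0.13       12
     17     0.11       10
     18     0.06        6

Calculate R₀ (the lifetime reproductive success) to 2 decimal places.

R₀ = Σ lₓ mₓ:
  age 12: 0.59 × 0 = 0.0000
  age 13: 0.35 × 22 = 7.7000
  age 14: 0.20 × 7 = 1.4000
  age 15: 0.16 × 7 = 1.1200
  age 16: 0.13 × 12 = 1.5600
  age 17: 0.11 × 10 = 1.1000
  age 18: 0.06 × 6 = 0.3600
R₀ = 0.0000 + 7.7000 + 1.4000 + 1.1200 + 1.5600 + 1.1000 + 0.3600 = 13.2400

13.24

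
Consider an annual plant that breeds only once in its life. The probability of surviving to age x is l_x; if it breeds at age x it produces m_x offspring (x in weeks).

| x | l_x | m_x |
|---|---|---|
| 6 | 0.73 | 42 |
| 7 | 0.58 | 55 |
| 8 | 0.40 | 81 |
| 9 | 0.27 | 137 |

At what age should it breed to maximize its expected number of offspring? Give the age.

Expected offspring if breeding at age x = l_x × m_x:
  age 6: 0.73 × 42 = 30.660
  age 7: 0.58 × 55 = 31.900
  age 8: 0.40 × 81 = 32.400
  age 9: 0.27 × 137 = 36.990
Maximum at age 9 (36.990).

9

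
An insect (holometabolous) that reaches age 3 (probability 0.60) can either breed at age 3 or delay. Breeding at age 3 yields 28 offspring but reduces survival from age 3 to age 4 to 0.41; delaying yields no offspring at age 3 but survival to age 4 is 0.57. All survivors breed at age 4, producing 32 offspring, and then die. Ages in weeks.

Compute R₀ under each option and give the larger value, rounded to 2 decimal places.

24.67

breed at age 3: R₀ = 0.60 × (28 + 0.41 × 32) = 0.60 × 41.1200 = 24.6720
delay to age 4: R₀ = 0.60 × (0.57 × 32) = 0.60 × 18.2400 = 10.9440
Higher: breed at age 3 (24.6720).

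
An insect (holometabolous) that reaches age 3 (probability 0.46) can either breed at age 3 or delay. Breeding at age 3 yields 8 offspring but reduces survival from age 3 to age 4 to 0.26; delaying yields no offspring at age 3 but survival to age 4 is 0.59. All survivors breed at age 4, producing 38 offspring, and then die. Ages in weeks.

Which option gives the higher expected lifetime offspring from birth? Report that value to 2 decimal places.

10.31

breed at age 3: R₀ = 0.46 × (8 + 0.26 × 38) = 0.46 × 17.8800 = 8.2248
delay to age 4: R₀ = 0.46 × (0.59 × 38) = 0.46 × 22.4200 = 10.3132
Higher: delay to age 4 (10.3132).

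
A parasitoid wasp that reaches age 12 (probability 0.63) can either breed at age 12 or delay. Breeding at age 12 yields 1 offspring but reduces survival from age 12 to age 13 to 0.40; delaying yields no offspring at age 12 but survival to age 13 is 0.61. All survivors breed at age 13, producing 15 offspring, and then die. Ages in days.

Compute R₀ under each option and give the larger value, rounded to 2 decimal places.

5.76

breed at age 12: R₀ = 0.63 × (1 + 0.40 × 15) = 0.63 × 7.0000 = 4.4100
delay to age 13: R₀ = 0.63 × (0.61 × 15) = 0.63 × 9.1500 = 5.7645
Higher: delay to age 13 (5.7645).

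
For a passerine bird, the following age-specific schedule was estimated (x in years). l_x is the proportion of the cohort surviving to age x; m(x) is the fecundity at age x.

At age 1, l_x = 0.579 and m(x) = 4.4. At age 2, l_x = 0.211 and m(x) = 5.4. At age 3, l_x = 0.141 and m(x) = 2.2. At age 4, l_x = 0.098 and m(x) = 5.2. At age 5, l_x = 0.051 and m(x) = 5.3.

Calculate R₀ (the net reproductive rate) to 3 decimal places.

4.777

R₀ = Σ l_x m(x):
  age 1: 0.579 × 4.4 = 2.5476
  age 2: 0.211 × 5.4 = 1.1394
  age 3: 0.141 × 2.2 = 0.3102
  age 4: 0.098 × 5.2 = 0.5096
  age 5: 0.051 × 5.3 = 0.2703
R₀ = 2.5476 + 1.1394 + 0.3102 + 0.5096 + 0.2703 = 4.7771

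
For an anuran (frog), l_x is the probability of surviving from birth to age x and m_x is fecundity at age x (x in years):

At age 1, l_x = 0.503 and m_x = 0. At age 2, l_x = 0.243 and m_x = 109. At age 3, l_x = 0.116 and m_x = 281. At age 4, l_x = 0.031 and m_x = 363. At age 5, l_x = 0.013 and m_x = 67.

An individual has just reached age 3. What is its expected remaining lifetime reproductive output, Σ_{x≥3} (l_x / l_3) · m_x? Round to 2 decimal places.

l_3 = 0.116. Conditional survival from age 3 to x is l_x / l_3.
  x=3: (0.116/0.116) × 281 = 281.0000
  x=4: (0.031/0.116) × 363 = 97.0086
  x=5: (0.013/0.116) × 67 = 7.5086
Sum = 281.0000 + 97.0086 + 7.5086 = 385.5172

385.52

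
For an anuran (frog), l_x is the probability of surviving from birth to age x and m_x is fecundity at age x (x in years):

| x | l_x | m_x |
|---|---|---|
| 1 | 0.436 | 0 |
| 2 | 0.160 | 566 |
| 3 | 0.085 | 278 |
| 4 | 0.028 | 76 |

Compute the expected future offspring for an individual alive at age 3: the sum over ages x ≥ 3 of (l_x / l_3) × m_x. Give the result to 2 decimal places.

l_3 = 0.085. Conditional survival from age 3 to x is l_x / l_3.
  x=3: (0.085/0.085) × 278 = 278.0000
  x=4: (0.028/0.085) × 76 = 25.0353
Sum = 278.0000 + 25.0353 = 303.0353

303.04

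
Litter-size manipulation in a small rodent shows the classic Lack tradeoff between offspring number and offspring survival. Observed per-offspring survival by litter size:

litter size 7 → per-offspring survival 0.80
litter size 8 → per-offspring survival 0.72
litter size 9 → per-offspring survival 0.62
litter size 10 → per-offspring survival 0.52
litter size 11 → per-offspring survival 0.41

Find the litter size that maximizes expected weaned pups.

8

Expected weaned pups = c × s(c):
  c=7: 7 × 0.80 = 5.600
  c=8: 8 × 0.72 = 5.760
  c=9: 9 × 0.62 = 5.580
  c=10: 10 × 0.52 = 5.200
  c=11: 11 × 0.41 = 4.510
Maximum at c = 8 (5.760 weaned pups).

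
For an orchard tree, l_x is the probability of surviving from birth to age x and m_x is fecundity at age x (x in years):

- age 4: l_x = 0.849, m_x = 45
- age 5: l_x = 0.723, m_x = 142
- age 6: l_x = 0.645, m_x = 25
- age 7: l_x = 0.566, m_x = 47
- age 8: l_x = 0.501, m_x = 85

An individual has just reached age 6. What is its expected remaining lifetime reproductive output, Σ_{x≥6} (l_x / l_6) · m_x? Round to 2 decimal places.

132.27

l_6 = 0.645. Conditional survival from age 6 to x is l_x / l_6.
  x=6: (0.645/0.645) × 25 = 25.0000
  x=7: (0.566/0.645) × 47 = 41.2434
  x=8: (0.501/0.645) × 85 = 66.0233
Sum = 25.0000 + 41.2434 + 66.0233 = 132.2667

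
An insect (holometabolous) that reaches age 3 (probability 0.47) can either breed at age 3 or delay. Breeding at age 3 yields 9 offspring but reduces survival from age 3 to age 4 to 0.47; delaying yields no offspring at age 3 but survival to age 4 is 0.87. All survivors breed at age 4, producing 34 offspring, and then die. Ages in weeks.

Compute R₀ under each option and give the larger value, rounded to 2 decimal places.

breed at age 3: R₀ = 0.47 × (9 + 0.47 × 34) = 0.47 × 24.9800 = 11.7406
delay to age 4: R₀ = 0.47 × (0.87 × 34) = 0.47 × 29.5800 = 13.9026
Higher: delay to age 4 (13.9026).

13.90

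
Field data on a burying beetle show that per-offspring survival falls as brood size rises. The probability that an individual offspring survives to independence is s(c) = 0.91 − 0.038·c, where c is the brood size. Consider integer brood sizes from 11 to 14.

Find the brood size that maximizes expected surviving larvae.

Expected surviving larvae = c × s(c):
  c=11: 11 × 0.492 = 5.412
  c=12: 12 × 0.454 = 5.448
  c=13: 13 × 0.416 = 5.408
  c=14: 14 × 0.378 = 5.292
Maximum at c = 12 (5.448 surviving larvae).

12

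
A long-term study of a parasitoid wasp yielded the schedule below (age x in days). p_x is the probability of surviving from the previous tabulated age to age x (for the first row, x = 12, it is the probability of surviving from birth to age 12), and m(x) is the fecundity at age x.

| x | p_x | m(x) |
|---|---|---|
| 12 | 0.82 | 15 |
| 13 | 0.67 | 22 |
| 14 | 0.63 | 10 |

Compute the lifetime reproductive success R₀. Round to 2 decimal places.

Survivorship from birth: l_x = p_12·p_13·…·p_x.
  l_12 = 0.82000
  l_13 = 0.54940
  l_14 = 0.34612
R₀ = Σ l_x m(x):
  age 12: 0.82000 × 15 = 12.3000
  age 13: 0.54940 × 22 = 12.0868
  age 14: 0.34612 × 10 = 3.4612
R₀ = 12.3000 + 12.0868 + 3.4612 = 27.8480

27.85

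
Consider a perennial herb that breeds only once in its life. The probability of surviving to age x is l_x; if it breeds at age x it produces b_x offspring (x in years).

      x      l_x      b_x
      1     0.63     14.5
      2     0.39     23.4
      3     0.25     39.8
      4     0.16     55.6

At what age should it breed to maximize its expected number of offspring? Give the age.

3

Expected offspring if breeding at age x = l_x × b_x:
  age 1: 0.63 × 14.5 = 9.135
  age 2: 0.39 × 23.4 = 9.126
  age 3: 0.25 × 39.8 = 9.950
  age 4: 0.16 × 55.6 = 8.896
Maximum at age 3 (9.950).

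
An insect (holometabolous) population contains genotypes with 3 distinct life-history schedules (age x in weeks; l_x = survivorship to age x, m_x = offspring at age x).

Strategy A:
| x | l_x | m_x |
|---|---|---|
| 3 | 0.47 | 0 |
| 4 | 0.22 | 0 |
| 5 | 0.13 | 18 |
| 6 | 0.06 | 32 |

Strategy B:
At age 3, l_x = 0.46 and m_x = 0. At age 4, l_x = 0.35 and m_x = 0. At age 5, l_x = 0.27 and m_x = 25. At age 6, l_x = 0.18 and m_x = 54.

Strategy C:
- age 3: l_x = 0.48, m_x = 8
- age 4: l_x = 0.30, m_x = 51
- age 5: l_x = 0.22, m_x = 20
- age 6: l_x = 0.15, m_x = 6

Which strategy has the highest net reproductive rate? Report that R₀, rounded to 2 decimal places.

24.44

Strategy A: R₀ = 0.47×0 + 0.22×0 + 0.13×18 + 0.06×32 = 4.2600
Strategy B: R₀ = 0.46×0 + 0.35×0 + 0.27×25 + 0.18×54 = 16.4700
Strategy C: R₀ = 0.48×8 + 0.30×51 + 0.22×20 + 0.15×6 = 24.4400
Highest R₀: strategy C with 24.4400.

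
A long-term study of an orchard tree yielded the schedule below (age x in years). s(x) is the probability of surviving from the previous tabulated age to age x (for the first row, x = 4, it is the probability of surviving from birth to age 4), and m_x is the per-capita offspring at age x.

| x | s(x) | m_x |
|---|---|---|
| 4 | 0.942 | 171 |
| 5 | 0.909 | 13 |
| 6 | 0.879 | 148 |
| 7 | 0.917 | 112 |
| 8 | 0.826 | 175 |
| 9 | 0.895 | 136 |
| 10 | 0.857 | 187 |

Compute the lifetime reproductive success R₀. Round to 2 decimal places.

611.84

Survivorship from birth: l_x = s_4·s_5·…·s_x.
  l_4 = 0.94200
  l_5 = 0.85628
  l_6 = 0.75267
  l_7 = 0.69020
  l_8 = 0.57010
  l_9 = 0.51024
  l_10 = 0.43728
R₀ = Σ l_x m_x:
  age 4: 0.94200 × 171 = 161.0820
  age 5: 0.85628 × 13 = 11.1316
  age 6: 0.75267 × 148 = 111.3952
  age 7: 0.69020 × 112 = 77.3024
  age 8: 0.57010 × 175 = 99.7675
  age 9: 0.51024 × 136 = 69.3926
  age 10: 0.43728 × 187 = 81.7714
R₀ = 161.0820 + 11.1316 + 111.3952 + 77.3024 + 99.7675 + 69.3926 + 81.7714 = 611.8427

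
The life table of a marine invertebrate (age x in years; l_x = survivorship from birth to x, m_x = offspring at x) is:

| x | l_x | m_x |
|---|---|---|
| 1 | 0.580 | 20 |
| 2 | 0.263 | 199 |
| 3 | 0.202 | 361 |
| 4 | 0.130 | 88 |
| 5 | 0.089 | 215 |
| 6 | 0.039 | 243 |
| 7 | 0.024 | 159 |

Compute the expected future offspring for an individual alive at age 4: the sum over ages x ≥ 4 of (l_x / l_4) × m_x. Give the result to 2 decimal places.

l_4 = 0.130. Conditional survival from age 4 to x is l_x / l_4.
  x=4: (0.130/0.130) × 88 = 88.0000
  x=5: (0.089/0.130) × 215 = 147.1923
  x=6: (0.039/0.130) × 243 = 72.9000
  x=7: (0.024/0.130) × 159 = 29.3538
Sum = 88.0000 + 147.1923 + 72.9000 + 29.3538 = 337.4462

337.45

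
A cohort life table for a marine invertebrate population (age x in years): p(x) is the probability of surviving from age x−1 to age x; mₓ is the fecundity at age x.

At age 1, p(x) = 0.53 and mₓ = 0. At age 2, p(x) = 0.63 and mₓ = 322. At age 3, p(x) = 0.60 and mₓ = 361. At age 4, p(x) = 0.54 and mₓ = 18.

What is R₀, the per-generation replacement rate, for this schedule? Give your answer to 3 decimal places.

Survivorship from birth: l_x = p_1·p_2·…·p_x.
  l_1 = 0.53000
  l_2 = 0.33390
  l_3 = 0.20034
  l_4 = 0.10818
R₀ = Σ l_x mₓ:
  age 1: 0.53000 × 0 = 0.0000
  age 2: 0.33390 × 322 = 107.5158
  age 3: 0.20034 × 361 = 72.3227
  age 4: 0.10818 × 18 = 1.9472
R₀ = 0.0000 + 107.5158 + 72.3227 + 1.9472 = 181.7858

181.786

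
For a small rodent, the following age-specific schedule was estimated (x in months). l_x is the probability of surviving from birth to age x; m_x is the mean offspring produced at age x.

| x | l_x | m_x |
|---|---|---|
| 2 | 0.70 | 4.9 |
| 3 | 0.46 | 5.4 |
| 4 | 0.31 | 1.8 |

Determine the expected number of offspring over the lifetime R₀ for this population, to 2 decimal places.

R₀ = Σ l_x m_x:
  age 2: 0.70 × 4.9 = 3.4300
  age 3: 0.46 × 5.4 = 2.4840
  age 4: 0.31 × 1.8 = 0.5580
R₀ = 3.4300 + 2.4840 + 0.5580 = 6.4720

6.47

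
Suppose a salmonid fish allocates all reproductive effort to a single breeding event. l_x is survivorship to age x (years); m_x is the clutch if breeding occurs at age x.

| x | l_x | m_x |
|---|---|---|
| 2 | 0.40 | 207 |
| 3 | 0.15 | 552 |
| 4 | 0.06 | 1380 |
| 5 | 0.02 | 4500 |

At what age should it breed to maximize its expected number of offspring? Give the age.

Expected offspring if breeding at age x = l_x × m_x:
  age 2: 0.40 × 207 = 82.800
  age 3: 0.15 × 552 = 82.800
  age 4: 0.06 × 1380 = 82.800
  age 5: 0.02 × 4500 = 90.000
Maximum at age 5 (90.000).

5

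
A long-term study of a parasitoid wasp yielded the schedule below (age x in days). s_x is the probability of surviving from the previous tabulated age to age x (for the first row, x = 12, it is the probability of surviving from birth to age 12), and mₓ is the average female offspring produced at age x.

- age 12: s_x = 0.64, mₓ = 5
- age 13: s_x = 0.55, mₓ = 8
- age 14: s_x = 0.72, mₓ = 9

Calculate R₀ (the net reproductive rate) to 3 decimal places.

Survivorship from birth: l_x = s_12·s_13·…·s_x.
  l_12 = 0.64000
  l_13 = 0.35200
  l_14 = 0.25344
R₀ = Σ l_x mₓ:
  age 12: 0.64000 × 5 = 3.2000
  age 13: 0.35200 × 8 = 2.8160
  age 14: 0.25344 × 9 = 2.2810
R₀ = 3.2000 + 2.8160 + 2.2810 = 8.2970

8.297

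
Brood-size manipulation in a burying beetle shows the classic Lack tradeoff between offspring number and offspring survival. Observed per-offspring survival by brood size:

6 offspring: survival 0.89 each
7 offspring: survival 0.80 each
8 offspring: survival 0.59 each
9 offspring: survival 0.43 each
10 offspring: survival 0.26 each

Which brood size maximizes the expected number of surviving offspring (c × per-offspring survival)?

Expected surviving offspring = c × s(c):
  c=6: 6 × 0.89 = 5.340
  c=7: 7 × 0.80 = 5.600
  c=8: 8 × 0.59 = 4.720
  c=9: 9 × 0.43 = 3.870
  c=10: 10 × 0.26 = 2.600
Maximum at c = 7 (5.600 surviving offspring).

7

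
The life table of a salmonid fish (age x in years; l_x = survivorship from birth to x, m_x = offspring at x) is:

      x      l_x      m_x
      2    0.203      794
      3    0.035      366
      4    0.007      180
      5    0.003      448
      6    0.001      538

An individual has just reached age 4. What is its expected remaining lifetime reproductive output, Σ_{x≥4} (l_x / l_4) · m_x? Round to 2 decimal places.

l_4 = 0.007. Conditional survival from age 4 to x is l_x / l_4.
  x=4: (0.007/0.007) × 180 = 180.0000
  x=5: (0.003/0.007) × 448 = 192.0000
  x=6: (0.001/0.007) × 538 = 76.8571
Sum = 180.0000 + 192.0000 + 76.8571 = 448.8571

448.86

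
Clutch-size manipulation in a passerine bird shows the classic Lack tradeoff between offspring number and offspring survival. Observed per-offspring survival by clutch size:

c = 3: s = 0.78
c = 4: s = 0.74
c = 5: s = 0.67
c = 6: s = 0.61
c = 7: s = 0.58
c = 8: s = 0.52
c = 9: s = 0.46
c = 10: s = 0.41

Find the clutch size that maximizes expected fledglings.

Expected fledglings = c × s(c):
  c=3: 3 × 0.78 = 2.340
  c=4: 4 × 0.74 = 2.960
  c=5: 5 × 0.67 = 3.350
  c=6: 6 × 0.61 = 3.660
  c=7: 7 × 0.58 = 4.060
  c=8: 8 × 0.52 = 4.160
  c=9: 9 × 0.46 = 4.140
  c=10: 10 × 0.41 = 4.100
Maximum at c = 8 (4.160 fledglings).

8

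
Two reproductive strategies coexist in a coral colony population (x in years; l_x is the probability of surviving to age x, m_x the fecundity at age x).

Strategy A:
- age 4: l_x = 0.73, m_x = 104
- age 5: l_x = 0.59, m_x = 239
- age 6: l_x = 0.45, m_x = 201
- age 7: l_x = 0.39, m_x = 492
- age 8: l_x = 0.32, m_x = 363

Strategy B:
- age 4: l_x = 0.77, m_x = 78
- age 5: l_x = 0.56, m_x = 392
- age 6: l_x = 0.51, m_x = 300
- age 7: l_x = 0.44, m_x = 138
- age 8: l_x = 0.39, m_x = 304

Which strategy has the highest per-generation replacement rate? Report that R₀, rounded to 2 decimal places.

615.42

Strategy A: R₀ = 0.73×104 + 0.59×239 + 0.45×201 + 0.39×492 + 0.32×363 = 615.4200
Strategy B: R₀ = 0.77×78 + 0.56×392 + 0.51×300 + 0.44×138 + 0.39×304 = 611.8600
Highest R₀: strategy A with 615.4200.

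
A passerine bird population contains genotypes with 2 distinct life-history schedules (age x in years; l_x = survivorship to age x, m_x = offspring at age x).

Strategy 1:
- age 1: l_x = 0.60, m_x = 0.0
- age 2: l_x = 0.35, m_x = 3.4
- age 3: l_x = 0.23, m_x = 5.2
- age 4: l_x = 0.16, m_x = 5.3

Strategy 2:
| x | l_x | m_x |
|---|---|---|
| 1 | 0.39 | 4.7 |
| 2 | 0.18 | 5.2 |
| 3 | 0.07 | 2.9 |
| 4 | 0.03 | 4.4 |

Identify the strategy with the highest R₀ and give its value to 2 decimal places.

Strategy 1: R₀ = 0.60×0.0 + 0.35×3.4 + 0.23×5.2 + 0.16×5.3 = 3.2340
Strategy 2: R₀ = 0.39×4.7 + 0.18×5.2 + 0.07×2.9 + 0.03×4.4 = 3.1040
Highest R₀: strategy 1 with 3.2340.

3.23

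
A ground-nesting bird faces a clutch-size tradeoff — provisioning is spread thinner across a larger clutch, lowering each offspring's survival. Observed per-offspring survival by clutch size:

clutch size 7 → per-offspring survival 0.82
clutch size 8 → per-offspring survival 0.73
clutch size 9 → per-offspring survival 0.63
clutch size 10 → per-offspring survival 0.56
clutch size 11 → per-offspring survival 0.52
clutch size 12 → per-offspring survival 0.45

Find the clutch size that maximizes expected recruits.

8

Expected recruits = c × s(c):
  c=7: 7 × 0.82 = 5.740
  c=8: 8 × 0.73 = 5.840
  c=9: 9 × 0.63 = 5.670
  c=10: 10 × 0.56 = 5.600
  c=11: 11 × 0.52 = 5.720
  c=12: 12 × 0.45 = 5.400
Maximum at c = 8 (5.840 recruits).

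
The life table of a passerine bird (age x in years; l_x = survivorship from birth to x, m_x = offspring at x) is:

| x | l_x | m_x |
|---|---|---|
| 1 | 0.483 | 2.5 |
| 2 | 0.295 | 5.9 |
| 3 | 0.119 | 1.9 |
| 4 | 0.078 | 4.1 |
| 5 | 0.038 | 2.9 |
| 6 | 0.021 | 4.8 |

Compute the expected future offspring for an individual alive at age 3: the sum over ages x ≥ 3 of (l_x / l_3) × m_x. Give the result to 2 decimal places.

6.36

l_3 = 0.119. Conditional survival from age 3 to x is l_x / l_3.
  x=3: (0.119/0.119) × 1.9 = 1.9000
  x=4: (0.078/0.119) × 4.1 = 2.6874
  x=5: (0.038/0.119) × 2.9 = 0.9261
  x=6: (0.021/0.119) × 4.8 = 0.8471
Sum = 1.9000 + 2.6874 + 0.9261 + 0.8471 = 6.3605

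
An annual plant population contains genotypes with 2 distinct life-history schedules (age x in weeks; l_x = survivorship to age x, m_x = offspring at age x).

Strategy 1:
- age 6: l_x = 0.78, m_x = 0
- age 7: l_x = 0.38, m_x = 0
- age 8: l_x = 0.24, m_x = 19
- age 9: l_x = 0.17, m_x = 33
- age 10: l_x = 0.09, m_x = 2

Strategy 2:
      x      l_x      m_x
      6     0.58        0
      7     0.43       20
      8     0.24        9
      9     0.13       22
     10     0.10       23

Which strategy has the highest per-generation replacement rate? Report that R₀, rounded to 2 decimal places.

Strategy 1: R₀ = 0.78×0 + 0.38×0 + 0.24×19 + 0.17×33 + 0.09×2 = 10.3500
Strategy 2: R₀ = 0.58×0 + 0.43×20 + 0.24×9 + 0.13×22 + 0.10×23 = 15.9200
Highest R₀: strategy 2 with 15.9200.

15.92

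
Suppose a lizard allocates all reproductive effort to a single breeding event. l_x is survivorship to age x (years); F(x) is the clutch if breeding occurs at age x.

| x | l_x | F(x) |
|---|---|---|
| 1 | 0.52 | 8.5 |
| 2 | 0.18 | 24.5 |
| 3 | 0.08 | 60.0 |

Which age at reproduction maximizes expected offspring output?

3

Expected offspring if breeding at age x = l_x × F(x):
  age 1: 0.52 × 8.5 = 4.420
  age 2: 0.18 × 24.5 = 4.410
  age 3: 0.08 × 60.0 = 4.800
Maximum at age 3 (4.800).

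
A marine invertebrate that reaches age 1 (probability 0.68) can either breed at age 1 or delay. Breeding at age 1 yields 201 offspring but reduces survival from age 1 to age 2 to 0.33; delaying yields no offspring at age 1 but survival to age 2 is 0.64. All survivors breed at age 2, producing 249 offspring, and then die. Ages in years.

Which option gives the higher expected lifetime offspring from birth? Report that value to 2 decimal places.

192.56

breed at age 1: R₀ = 0.68 × (201 + 0.33 × 249) = 0.68 × 283.1700 = 192.5556
delay to age 2: R₀ = 0.68 × (0.64 × 249) = 0.68 × 159.3600 = 108.3648
Higher: breed at age 1 (192.5556).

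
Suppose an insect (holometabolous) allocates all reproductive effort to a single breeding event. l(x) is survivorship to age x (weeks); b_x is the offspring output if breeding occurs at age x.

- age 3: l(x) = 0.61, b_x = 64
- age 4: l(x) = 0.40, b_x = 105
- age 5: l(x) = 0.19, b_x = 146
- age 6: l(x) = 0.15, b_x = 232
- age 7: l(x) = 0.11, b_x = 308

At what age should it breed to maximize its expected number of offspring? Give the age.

Expected offspring if breeding at age x = l(x) × b_x:
  age 3: 0.61 × 64 = 39.040
  age 4: 0.40 × 105 = 42.000
  age 5: 0.19 × 146 = 27.740
  age 6: 0.15 × 232 = 34.800
  age 7: 0.11 × 308 = 33.880
Maximum at age 4 (42.000).

4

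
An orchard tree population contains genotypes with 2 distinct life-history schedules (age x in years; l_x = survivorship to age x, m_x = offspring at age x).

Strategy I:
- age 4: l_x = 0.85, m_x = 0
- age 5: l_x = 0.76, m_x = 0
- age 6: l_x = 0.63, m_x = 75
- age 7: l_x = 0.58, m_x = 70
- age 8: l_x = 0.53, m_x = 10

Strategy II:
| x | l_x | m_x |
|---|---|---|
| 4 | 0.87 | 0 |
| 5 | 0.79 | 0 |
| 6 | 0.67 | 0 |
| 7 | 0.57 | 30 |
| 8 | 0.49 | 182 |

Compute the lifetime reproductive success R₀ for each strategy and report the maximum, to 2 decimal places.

Strategy I: R₀ = 0.85×0 + 0.76×0 + 0.63×75 + 0.58×70 + 0.53×10 = 93.1500
Strategy II: R₀ = 0.87×0 + 0.79×0 + 0.67×0 + 0.57×30 + 0.49×182 = 106.2800
Highest R₀: strategy II with 106.2800.

106.28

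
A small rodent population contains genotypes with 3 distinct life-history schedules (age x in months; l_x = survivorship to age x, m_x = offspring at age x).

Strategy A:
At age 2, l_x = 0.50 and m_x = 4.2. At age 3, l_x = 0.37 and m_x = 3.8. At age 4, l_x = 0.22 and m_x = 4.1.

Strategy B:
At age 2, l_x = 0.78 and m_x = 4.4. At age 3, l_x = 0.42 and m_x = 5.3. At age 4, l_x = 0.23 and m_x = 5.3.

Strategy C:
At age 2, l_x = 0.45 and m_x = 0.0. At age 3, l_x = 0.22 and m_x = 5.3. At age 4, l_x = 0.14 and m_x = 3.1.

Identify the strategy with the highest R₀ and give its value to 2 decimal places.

Strategy A: R₀ = 0.50×4.2 + 0.37×3.8 + 0.22×4.1 = 4.4080
Strategy B: R₀ = 0.78×4.4 + 0.42×5.3 + 0.23×5.3 = 6.8770
Strategy C: R₀ = 0.45×0.0 + 0.22×5.3 + 0.14×3.1 = 1.6000
Highest R₀: strategy B with 6.8770.

6.88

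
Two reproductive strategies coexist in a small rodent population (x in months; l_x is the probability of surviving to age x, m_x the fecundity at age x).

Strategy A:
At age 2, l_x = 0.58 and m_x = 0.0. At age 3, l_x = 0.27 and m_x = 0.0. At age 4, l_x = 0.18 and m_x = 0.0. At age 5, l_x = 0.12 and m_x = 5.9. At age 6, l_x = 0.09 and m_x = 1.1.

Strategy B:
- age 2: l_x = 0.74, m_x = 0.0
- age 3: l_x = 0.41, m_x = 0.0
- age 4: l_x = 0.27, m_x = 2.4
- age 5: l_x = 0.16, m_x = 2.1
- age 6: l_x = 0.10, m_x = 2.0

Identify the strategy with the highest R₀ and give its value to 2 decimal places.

1.18

Strategy A: R₀ = 0.58×0.0 + 0.27×0.0 + 0.18×0.0 + 0.12×5.9 + 0.09×1.1 = 0.8070
Strategy B: R₀ = 0.74×0.0 + 0.41×0.0 + 0.27×2.4 + 0.16×2.1 + 0.10×2.0 = 1.1840
Highest R₀: strategy B with 1.1840.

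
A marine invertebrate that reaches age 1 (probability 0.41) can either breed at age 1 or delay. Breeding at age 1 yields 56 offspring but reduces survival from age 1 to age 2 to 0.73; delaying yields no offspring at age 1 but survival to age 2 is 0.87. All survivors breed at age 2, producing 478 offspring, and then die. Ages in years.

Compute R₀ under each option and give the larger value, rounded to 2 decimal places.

breed at age 1: R₀ = 0.41 × (56 + 0.73 × 478) = 0.41 × 404.9400 = 166.0254
delay to age 2: R₀ = 0.41 × (0.87 × 478) = 0.41 × 415.8600 = 170.5026
Higher: delay to age 2 (170.5026).

170.50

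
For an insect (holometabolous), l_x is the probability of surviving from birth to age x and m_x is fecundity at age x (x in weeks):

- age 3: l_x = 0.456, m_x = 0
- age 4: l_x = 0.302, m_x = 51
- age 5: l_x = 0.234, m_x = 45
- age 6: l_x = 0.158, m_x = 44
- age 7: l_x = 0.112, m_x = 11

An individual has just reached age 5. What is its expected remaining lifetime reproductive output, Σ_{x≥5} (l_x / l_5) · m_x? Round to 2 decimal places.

l_5 = 0.234. Conditional survival from age 5 to x is l_x / l_5.
  x=5: (0.234/0.234) × 45 = 45.0000
  x=6: (0.158/0.234) × 44 = 29.7094
  x=7: (0.112/0.234) × 11 = 5.2650
Sum = 45.0000 + 29.7094 + 5.2650 = 79.9744

79.97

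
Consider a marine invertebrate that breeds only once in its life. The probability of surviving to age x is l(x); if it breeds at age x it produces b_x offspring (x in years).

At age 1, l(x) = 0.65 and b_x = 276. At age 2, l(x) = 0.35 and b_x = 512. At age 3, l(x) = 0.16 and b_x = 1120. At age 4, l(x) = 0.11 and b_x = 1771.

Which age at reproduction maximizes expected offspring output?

Expected offspring if breeding at age x = l(x) × b_x:
  age 1: 0.65 × 276 = 179.400
  age 2: 0.35 × 512 = 179.200
  age 3: 0.16 × 1120 = 179.200
  age 4: 0.11 × 1771 = 194.810
Maximum at age 4 (194.810).

4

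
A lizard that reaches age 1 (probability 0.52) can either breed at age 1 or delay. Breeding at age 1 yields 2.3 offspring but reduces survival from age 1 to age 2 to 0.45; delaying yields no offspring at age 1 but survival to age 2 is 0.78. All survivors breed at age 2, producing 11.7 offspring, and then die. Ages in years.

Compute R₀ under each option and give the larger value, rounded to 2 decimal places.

4.75

breed at age 1: R₀ = 0.52 × (2.3 + 0.45 × 11.7) = 0.52 × 7.5650 = 3.9338
delay to age 2: R₀ = 0.52 × (0.78 × 11.7) = 0.52 × 9.1260 = 4.7455
Higher: delay to age 2 (4.7455).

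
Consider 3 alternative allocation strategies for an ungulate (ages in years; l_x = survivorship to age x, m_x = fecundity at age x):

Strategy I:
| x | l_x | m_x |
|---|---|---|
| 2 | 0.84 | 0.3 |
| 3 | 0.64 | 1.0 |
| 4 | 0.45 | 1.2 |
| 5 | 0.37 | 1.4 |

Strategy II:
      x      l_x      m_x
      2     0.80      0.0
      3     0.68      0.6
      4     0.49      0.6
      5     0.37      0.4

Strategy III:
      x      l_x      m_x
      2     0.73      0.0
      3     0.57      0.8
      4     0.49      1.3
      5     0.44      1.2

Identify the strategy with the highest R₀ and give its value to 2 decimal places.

1.95

Strategy I: R₀ = 0.84×0.3 + 0.64×1.0 + 0.45×1.2 + 0.37×1.4 = 1.9500
Strategy II: R₀ = 0.80×0.0 + 0.68×0.6 + 0.49×0.6 + 0.37×0.4 = 0.8500
Strategy III: R₀ = 0.73×0.0 + 0.57×0.8 + 0.49×1.3 + 0.44×1.2 = 1.6210
Highest R₀: strategy I with 1.9500.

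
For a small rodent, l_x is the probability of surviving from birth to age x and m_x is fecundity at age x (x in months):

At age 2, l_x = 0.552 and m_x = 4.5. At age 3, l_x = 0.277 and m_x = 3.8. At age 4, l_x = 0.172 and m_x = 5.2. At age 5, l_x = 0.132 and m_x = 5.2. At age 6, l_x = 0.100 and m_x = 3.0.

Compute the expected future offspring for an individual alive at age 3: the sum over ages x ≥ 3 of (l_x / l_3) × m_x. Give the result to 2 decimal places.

l_3 = 0.277. Conditional survival from age 3 to x is l_x / l_3.
  x=3: (0.277/0.277) × 3.8 = 3.8000
  x=4: (0.172/0.277) × 5.2 = 3.2289
  x=5: (0.132/0.277) × 5.2 = 2.4780
  x=6: (0.100/0.277) × 3.0 = 1.0830
Sum = 3.8000 + 3.2289 + 2.4780 + 1.0830 = 10.5899

10.59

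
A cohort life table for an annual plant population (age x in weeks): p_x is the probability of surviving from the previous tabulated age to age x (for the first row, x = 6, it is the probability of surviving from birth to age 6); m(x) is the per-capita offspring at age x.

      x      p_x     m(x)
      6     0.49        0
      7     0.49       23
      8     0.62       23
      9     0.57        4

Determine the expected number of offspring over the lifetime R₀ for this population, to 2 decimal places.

9.29

Survivorship from birth: l_x = p_6·p_7·…·p_x.
  l_6 = 0.49000
  l_7 = 0.24010
  l_8 = 0.14886
  l_9 = 0.08485
R₀ = Σ l_x m(x):
  age 6: 0.49000 × 0 = 0.0000
  age 7: 0.24010 × 23 = 5.5223
  age 8: 0.14886 × 23 = 3.4238
  age 9: 0.08485 × 4 = 0.3394
R₀ = 0.0000 + 5.5223 + 3.4238 + 0.3394 = 9.2855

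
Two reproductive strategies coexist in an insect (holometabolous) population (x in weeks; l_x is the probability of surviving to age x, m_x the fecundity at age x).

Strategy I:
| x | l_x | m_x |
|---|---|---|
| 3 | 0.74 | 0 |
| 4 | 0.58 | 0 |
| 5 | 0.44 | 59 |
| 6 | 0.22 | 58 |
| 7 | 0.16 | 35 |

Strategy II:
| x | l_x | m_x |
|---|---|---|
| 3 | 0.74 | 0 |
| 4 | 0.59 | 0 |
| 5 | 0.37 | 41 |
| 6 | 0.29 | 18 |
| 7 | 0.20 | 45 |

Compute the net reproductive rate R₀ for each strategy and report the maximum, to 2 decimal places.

44.32

Strategy I: R₀ = 0.74×0 + 0.58×0 + 0.44×59 + 0.22×58 + 0.16×35 = 44.3200
Strategy II: R₀ = 0.74×0 + 0.59×0 + 0.37×41 + 0.29×18 + 0.20×45 = 29.3900
Highest R₀: strategy I with 44.3200.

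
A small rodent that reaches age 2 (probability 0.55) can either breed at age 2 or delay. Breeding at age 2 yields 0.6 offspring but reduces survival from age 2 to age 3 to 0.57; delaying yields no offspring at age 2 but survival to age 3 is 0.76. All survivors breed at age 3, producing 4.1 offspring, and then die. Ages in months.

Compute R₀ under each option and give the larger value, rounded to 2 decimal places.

1.71

breed at age 2: R₀ = 0.55 × (0.6 + 0.57 × 4.1) = 0.55 × 2.9370 = 1.6154
delay to age 3: R₀ = 0.55 × (0.76 × 4.1) = 0.55 × 3.1160 = 1.7138
Higher: delay to age 3 (1.7138).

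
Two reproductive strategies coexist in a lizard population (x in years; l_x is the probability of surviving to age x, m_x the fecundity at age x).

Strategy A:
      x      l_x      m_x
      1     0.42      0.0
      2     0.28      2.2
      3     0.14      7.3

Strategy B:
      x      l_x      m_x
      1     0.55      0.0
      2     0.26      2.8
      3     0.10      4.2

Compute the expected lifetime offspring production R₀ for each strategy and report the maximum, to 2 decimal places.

1.64

Strategy A: R₀ = 0.42×0.0 + 0.28×2.2 + 0.14×7.3 = 1.6380
Strategy B: R₀ = 0.55×0.0 + 0.26×2.8 + 0.10×4.2 = 1.1480
Highest R₀: strategy A with 1.6380.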